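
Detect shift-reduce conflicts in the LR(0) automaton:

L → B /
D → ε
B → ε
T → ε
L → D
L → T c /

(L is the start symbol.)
A shift-reduce conflict occurs when an LR(0) state has both:
  - a complete (reduce) item [A → α .] (dot at the end), and
  - a shift item [B → β . c γ] (dot before a terminal).

Augment with L' → L and build the canonical LR(0) collection (I0 = CLOSURE({[L' → . L]}), then GOTO on every symbol after a dot until no new states appear). It has 8 states:
  I0: { [B → .], [D → .], [L → . B /], [L → . D], [L → . T c /], [L' → . L], [T → .] }  — 3 reduces
  I1: { [L → B . /] }  — shift
  I2: { [L → D .] }  — reduce
  I3: { [L' → L .] }  — accept
  I4: { [L → T . c /] }  — shift
  I5: { [L → T c . /] }  — shift
  I6: { [L → T c / .] }  — reduce
  I7: { [L → B / .] }  — reduce

No state contains both a complete item and a shift item.

Answer: No shift-reduce conflicts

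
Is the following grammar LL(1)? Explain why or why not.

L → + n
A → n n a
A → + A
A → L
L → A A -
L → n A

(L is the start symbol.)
Relevant sets:
  FIRST(A) = { '+', 'n' }
  FIRST(L) = { '+', 'n' }

For L:
  PREDICT(L → '+' n) = { '+' }
  PREDICT(L → A A '-') = { '+', 'n' }
  PREDICT(L → n A) = { 'n' }
For A:
  PREDICT(A → n n a) = { 'n' }
  PREDICT(A → '+' A) = { '+' }
  PREDICT(A → L) = { '+', 'n' }

Conflict found: Predict set conflict for L: { '+' }
The grammar is NOT LL(1).

Answer: No. Predict set conflict for L: { '+' }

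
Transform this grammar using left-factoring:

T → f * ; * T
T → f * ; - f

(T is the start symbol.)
Left-factoring transforms A → αβ₁ | αβ₂ into A → αA' and A' → β₁ | β₂
(α is the longest common prefix among the alternatives). Repeat until
no nonterminal has two alternatives with a common prefix.

Round 1: T has alternatives sharing prefix 'f * ;'. Introduce T': T → f * ; T'
  Add: T' → * T
  Add: T' → - f

No remaining common prefixes — done.

Resulting grammar:
T → f * ; T'
T' → * T
T' → - f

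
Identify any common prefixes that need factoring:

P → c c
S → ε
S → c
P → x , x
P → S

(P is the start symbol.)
No, left-factoring is not needed

Left-factoring is needed when two productions for the same non-terminal
share a common prefix on the right-hand side.

Productions for P:
  P → c c
  P → x , x
  P → S
Productions for S:
  S → ε
  S → c

No common prefixes found.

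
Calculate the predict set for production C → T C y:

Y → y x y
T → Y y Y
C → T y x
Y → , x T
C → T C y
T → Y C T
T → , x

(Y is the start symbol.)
PREDICT(C → T C y) = (FIRST(RHS) \ {ε}) ∪ (FOLLOW(C) if ε ∈ FIRST(RHS), i.e. RHS ⇒* ε)
FIRST(T) = { ',', 'y' }
FIRST(T C y) = { ',', 'y' }
ε ∉ FIRST(T C y), so FOLLOW(C) is not added.
PREDICT(C → T C y) = { ',', 'y' }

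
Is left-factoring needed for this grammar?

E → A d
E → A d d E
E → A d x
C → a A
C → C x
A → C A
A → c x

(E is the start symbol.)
Yes, E has productions with common prefix 'A d'

Left-factoring is needed when two productions for the same non-terminal
share a common prefix on the right-hand side.

Productions for E:
  E → A d
  E → A d d E
  E → A d x
Productions for C:
  C → a A
  C → C x
Productions for A:
  A → C A
  A → c x

Found common prefix 'A d' in productions for E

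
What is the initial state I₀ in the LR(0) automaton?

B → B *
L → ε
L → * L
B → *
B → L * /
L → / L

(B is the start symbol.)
First, augment the grammar with B' → B
I₀ = CLOSURE({ [B' → . B] }):
  [B' → . B] has the dot before B: add [B → . B *], [B → . *], [B → . L * /]
  [B → . L * /] has the dot before L: add [L → .], [L → . * L], [L → . / L]
No further items can be added.

I₀ = { [B → . *], [B → . B *], [B → . L * /], [B' → . B], [L → . * L], [L → . / L], [L → .] }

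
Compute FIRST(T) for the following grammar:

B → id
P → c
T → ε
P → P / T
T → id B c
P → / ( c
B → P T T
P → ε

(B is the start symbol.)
{ 'id', ε }

To compute FIRST(T), examine every production with T on the left-hand side, reading each right-hand side left to right until a non-nullable symbol is reached.

From T → ε:
  - ε-production, so ε ∈ FIRST(T)
From T → id B c:
  - id is a terminal: add 'id' and stop

Collecting: FIRST(T) = { 'id', ε }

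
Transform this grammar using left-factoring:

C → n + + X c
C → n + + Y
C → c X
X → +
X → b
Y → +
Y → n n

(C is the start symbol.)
Left-factoring transforms A → αβ₁ | αβ₂ into A → αA' and A' → β₁ | β₂
(α is the longest common prefix among the alternatives). Repeat until
no nonterminal has two alternatives with a common prefix.

Round 1: C has alternatives sharing prefix 'n + +'. Introduce C': C → n + + C'
  Add: C' → X c
  Add: C' → Y

No remaining common prefixes — done.

Resulting grammar:
C → n + + C'
C' → X c
C' → Y
C → c X
X → +
X → b
Y → +
Y → n n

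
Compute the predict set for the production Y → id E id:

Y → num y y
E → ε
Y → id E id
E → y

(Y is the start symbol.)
{ 'id' }

PREDICT(Y → id E id) = (FIRST(RHS) \ {ε}) ∪ (FOLLOW(Y) if ε ∈ FIRST(RHS), i.e. RHS ⇒* ε)
FIRST(id E id) = { 'id' }
ε ∉ FIRST(id E id), so FOLLOW(Y) is not added.
PREDICT(Y → id E id) = { 'id' }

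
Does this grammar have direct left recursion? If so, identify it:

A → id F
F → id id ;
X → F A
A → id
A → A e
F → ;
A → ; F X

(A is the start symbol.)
A → id F: starts with id
F → id id ;: starts with id
X → F A: starts with F
A → id: starts with id
A → A e: LEFT RECURSIVE (starts with A)
F → ;: starts with ';'
A → ; F X: starts with ';'

The grammar has direct left recursion on: A.

Answer: Yes, A is left-recursive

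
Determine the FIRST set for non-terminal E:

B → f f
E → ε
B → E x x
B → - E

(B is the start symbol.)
To compute FIRST(E), examine every production with E on the left-hand side, reading each right-hand side left to right until a non-nullable symbol is reached.

From E → ε:
  - ε-production, so ε ∈ FIRST(E)

Collecting: FIRST(E) = { ε }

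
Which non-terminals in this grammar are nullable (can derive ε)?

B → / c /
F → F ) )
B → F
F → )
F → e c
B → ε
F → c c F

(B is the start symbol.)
{ 'B' }

ε-productions: B → ε
So B is immediately nullable.
No further non-terminal can be added: every production for the remaining non-terminals contains a terminal or a non-nullable non-terminal.
Nullable = { 'B' }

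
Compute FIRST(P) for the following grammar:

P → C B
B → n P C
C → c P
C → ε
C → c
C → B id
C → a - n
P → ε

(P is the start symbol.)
To compute FIRST(P), examine every production with P on the left-hand side, reading each right-hand side left to right until a non-nullable symbol is reached.

FIRST sets of the other non-terminals involved (by the same procedure, iterated to a fixed point):
  FIRST(C) = { 'a', 'c', 'n', ε }
  FIRST(B) = { 'n' }

From P → C B:
  - C is a non-terminal: add FIRST(C) \ {ε} = { 'a', 'c', 'n' }
    C is nullable, so continue to the next symbol
  - B is a non-terminal: add FIRST(B) \ {ε} = { 'n' }
    B is not nullable, so stop
From P → ε:
  - ε-production, so ε ∈ FIRST(P)

Collecting: FIRST(P) = { 'a', 'c', 'n', ε }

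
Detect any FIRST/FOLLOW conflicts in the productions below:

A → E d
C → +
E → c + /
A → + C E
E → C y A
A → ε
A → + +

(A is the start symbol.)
A FIRST/FOLLOW conflict occurs when a non-terminal N has a nullable alternative N → β (β ⇒* ε) and another alternative N → α with FIRST(α) ∩ FOLLOW(N) ≠ ∅: on such a lookahead the parser cannot decide between expanding α and letting N vanish via β.

Nullable non-terminals: A.
FIRST sets used below: FIRST(E) = { '+', 'c' }

A: nullable alternative(s) A → ε; FOLLOW(A) = { $, 'd' }
  A → E d: FIRST \ {ε} = { '+', 'c' } — disjoint from FOLLOW(A)
  A → + C E: FIRST \ {ε} = { '+' } — disjoint from FOLLOW(A)
  A → ε: FIRST \ {ε} = { } — this is the only nullable alternative, skip
  A → + +: FIRST \ {ε} = { '+' } — disjoint from FOLLOW(A)

C, E have no nullable alternative, so no FIRST/FOLLOW check is needed there.

No FIRST/FOLLOW conflicts found.

Answer: No FIRST/FOLLOW conflicts.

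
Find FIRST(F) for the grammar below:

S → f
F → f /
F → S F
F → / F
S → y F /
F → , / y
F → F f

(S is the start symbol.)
To compute FIRST(F), examine every production with F on the left-hand side, reading each right-hand side left to right until a non-nullable symbol is reached.

FIRST sets of the other non-terminals involved (by the same procedure, iterated to a fixed point):
  FIRST(S) = { 'f', 'y' }

From F → f /:
  - f is a terminal: add 'f' and stop
From F → S F:
  - S is a non-terminal: add FIRST(S) \ {ε} = { 'f', 'y' }
    S is not nullable, so stop
From F → / F:
  - '/' is a terminal: add '/' and stop
From F → , / y:
  - ',' is a terminal: add ',' and stop
From F → F f:
  - F is the symbol being defined: contributes nothing new
    F is not nullable, so stop

Collecting: FIRST(F) = { ',', '/', 'f', 'y' }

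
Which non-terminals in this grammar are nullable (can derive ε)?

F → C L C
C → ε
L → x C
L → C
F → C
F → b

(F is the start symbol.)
{ 'C', 'F', 'L' }

ε-productions: C → ε
So C is immediately nullable.
L → C: every symbol on the right is nullable, so L is nullable too.
F → C: every symbol on the right is nullable, so F is nullable too.
Every non-terminal is now nullable.
Nullable = { 'C', 'F', 'L' }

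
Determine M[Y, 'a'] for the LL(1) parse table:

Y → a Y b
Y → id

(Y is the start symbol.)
Y → a Y b

To find M[Y, 'a'], we find productions for Y where 'a' is in the predict set (PREDICT(N → α) = (FIRST(α) \ {ε}) ∪ (FOLLOW(N) if α ⇒* ε)).

Y → a Y b: PREDICT = { 'a' }
  'a' is in predict set, so this production goes in M[Y, 'a']
Y → id: PREDICT = { 'id' }

M[Y, 'a'] = Y → a Y b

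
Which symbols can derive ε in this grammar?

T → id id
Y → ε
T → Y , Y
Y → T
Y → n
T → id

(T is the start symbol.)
A non-terminal is nullable if it can derive ε (the empty string): either it has an ε-production, or it has a production whose right-hand side consists entirely of nullable non-terminals.

ε-productions: Y → ε
So Y is immediately nullable.
No further non-terminal can be added: every production for the remaining non-terminals contains a terminal or a non-nullable non-terminal.
Nullable = { 'Y' }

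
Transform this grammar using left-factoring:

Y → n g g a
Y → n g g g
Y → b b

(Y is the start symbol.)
Left-factoring transforms A → αβ₁ | αβ₂ into A → αA' and A' → β₁ | β₂
(α is the longest common prefix among the alternatives). Repeat until
no nonterminal has two alternatives with a common prefix.

Round 1: Y has alternatives sharing prefix 'n g g'. Introduce Y': Y → n g g Y'
  Add: Y' → a
  Add: Y' → g

No remaining common prefixes — done.

Resulting grammar:
Y → n g g Y'
Y' → a
Y' → g
Y → b b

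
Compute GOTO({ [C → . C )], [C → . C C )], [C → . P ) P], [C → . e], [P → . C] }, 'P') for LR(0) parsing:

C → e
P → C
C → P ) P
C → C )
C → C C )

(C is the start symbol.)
GOTO(I, 'P') = CLOSURE({ [A → αX.β] : [A → α.Xβ] ∈ I, X = 'P' })

Items with dot before 'P', with the dot advanced:
  [C → . P ) P] → [C → P . ) P]
Closure adds nothing (no advanced item has the dot before a non-terminal).

GOTO = { [C → P . ) P] }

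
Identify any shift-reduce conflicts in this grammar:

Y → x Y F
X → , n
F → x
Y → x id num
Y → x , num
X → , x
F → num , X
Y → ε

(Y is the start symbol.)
A shift-reduce conflict occurs when an LR(0) state has both:
  - a complete (reduce) item [A → α .] (dot at the end), and
  - a shift item [B → β . c γ] (dot before a terminal).

Augment with Y' → Y and build the canonical LR(0) collection (I0 = CLOSURE({[Y' → . Y]}), then GOTO on every symbol after a dot until no new states appear). It has 16 states:
  I0: { [Y → . x , num], [Y → . x Y F], [Y → . x id num], [Y → .], [Y' → . Y] }  — shift, reduce
  I1: { [Y' → Y .] }  — accept
  I2: { [Y → . x , num], [Y → . x Y F], [Y → . x id num], [Y → .], [Y → x . , num], [Y → x . Y F], [Y → x . id num] }  — shift, reduce
  I3: { [Y → x , . num] }  — shift
  I4: { [F → . num , X], [F → . x], [Y → x Y . F] }  — shift
  I5: { [Y → x id . num] }  — shift
  I6: { [Y → x id num .] }  — reduce
  I7: { [Y → x Y F .] }  — reduce
  I8: { [F → num . , X] }  — shift
  I9: { [F → x .] }  — reduce
  I10: { [F → num , . X], [X → . , n], [X → . , x] }  — shift
  I11: { [X → , . n], [X → , . x] }  — shift
  I12: { [F → num , X .] }  — reduce
  I13: { [X → , n .] }  — reduce
  I14: { [X → , x .] }  — reduce
  I15: { [Y → x , num .] }  — reduce

I0 contains reduce item [Y → .] and shift items [Y → . x , num], [Y → . x Y F], [Y → . x id num] — shift-reduce conflict.
I2 contains reduce item [Y → .] and shift items [Y → . x , num], [Y → x . , num], [Y → . x Y F], [Y → . x id num], [Y → x . id num] — shift-reduce conflict.

Answer: Yes — I0: [Y → .] vs [Y → . x , num]; I2: [Y → .] vs [Y → . x , num]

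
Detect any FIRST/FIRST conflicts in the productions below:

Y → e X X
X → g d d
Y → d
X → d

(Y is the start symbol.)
No FIRST/FIRST conflicts.

A FIRST/FIRST conflict occurs when two productions N → α and N → β for the same non-terminal have FIRST(α) ∩ FIRST(β) ≠ ∅ (with ε ∈ FIRST of a nullable right-hand side, so two nullable alternatives also conflict).

Productions for Y:
  Y → e X X: FIRST = { 'e' }
  Y → d: FIRST = { 'd' }
Productions for X:
  X → g d d: FIRST = { 'g' }
  X → d: FIRST = { 'd' }

All alternatives of each non-terminal have pairwise disjoint FIRST sets.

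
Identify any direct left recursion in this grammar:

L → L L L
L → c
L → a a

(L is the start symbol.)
Yes, L is left-recursive

L → L L L: LEFT RECURSIVE (starts with L)
L → c: starts with c
L → a a: starts with a

The grammar has direct left recursion on: L.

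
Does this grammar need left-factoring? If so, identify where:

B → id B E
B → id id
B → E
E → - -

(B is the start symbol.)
Left-factoring is needed when two productions for the same non-terminal
share a common prefix on the right-hand side.

Productions for B:
  B → id B E
  B → id id
  B → E

Found common prefix 'id' in productions for B

Answer: Yes, B has productions with common prefix 'id'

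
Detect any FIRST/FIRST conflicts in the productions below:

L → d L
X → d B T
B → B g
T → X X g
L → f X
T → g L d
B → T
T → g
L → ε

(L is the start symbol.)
A FIRST/FIRST conflict occurs when two productions N → α and N → β for the same non-terminal have FIRST(α) ∩ FIRST(β) ≠ ∅ (with ε ∈ FIRST of a nullable right-hand side, so two nullable alternatives also conflict).

FIRST sets of the non-terminals at (or reachable through a nullable prefix from) the front of some alternative:
  FIRST(B) = { 'd', 'g' }
  FIRST(T) = { 'd', 'g' }
  FIRST(X) = { 'd' }

Productions for L:
  L → d L: FIRST = { 'd' }
  L → f X: FIRST = { 'f' }
  L → ε: FIRST = { ε }
Productions for B:
  B → B g: FIRST = { 'd', 'g' }
  B → T: FIRST = { 'd', 'g' }
Productions for T:
  T → X X g: FIRST = { 'd' }
  T → g L d: FIRST = { 'g' }
  T → g: FIRST = { 'g' }
X has only one production, so no FIRST/FIRST conflict is possible there.

Conflict for B: B → B g and B → T
  Overlap: { 'd', 'g' }
Conflict for T: T → g L d and T → g
  Overlap: { 'g' }

Answer: Yes. B → B g / B → T on { 'd', 'g' }; T → g L d / T → g on { 'g' }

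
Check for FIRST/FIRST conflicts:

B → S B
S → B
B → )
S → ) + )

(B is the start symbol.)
Yes. B → S B / B → ')' on { ')' }; S → B / S → ')' '+' ')' on { ')' }

A FIRST/FIRST conflict occurs when two productions N → α and N → β for the same non-terminal have FIRST(α) ∩ FIRST(β) ≠ ∅ (with ε ∈ FIRST of a nullable right-hand side, so two nullable alternatives also conflict).

FIRST sets of the non-terminals at (or reachable through a nullable prefix from) the front of some alternative:
  FIRST(S) = { ')' }
  FIRST(B) = { ')' }

Productions for B:
  B → S B: FIRST = { ')' }
  B → ): FIRST = { ')' }
Productions for S:
  S → B: FIRST = { ')' }
  S → ) + ): FIRST = { ')' }

Conflict for B: B → S B and B → )
  Overlap: { ')' }
Conflict for S: S → B and S → ) + )
  Overlap: { ')' }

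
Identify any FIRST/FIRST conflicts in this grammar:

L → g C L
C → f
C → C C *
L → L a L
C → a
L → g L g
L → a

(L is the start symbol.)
Yes. L → g C L / L → L a L on { 'g' }; L → g C L / L → g L g on { 'g' }; L → L a L / L → g L g on { 'g' }; L → L a L / L → a on { 'a' }; C → f / C → C C '*' on { 'f' }; C → C C '*' / C → a on { 'a' }

A FIRST/FIRST conflict occurs when two productions N → α and N → β for the same non-terminal have FIRST(α) ∩ FIRST(β) ≠ ∅ (with ε ∈ FIRST of a nullable right-hand side, so two nullable alternatives also conflict).

FIRST sets of the non-terminals at (or reachable through a nullable prefix from) the front of some alternative:
  FIRST(L) = { 'a', 'g' }
  FIRST(C) = { 'a', 'f' }

Productions for L:
  L → g C L: FIRST = { 'g' }
  L → L a L: FIRST = { 'a', 'g' }
  L → g L g: FIRST = { 'g' }
  L → a: FIRST = { 'a' }
Productions for C:
  C → f: FIRST = { 'f' }
  C → C C *: FIRST = { 'a', 'f' }
  C → a: FIRST = { 'a' }

Conflict for L: L → g C L and L → L a L
  Overlap: { 'g' }
Conflict for L: L → g C L and L → g L g
  Overlap: { 'g' }
Conflict for L: L → L a L and L → g L g
  Overlap: { 'g' }
Conflict for L: L → L a L and L → a
  Overlap: { 'a' }
Conflict for C: C → f and C → C C *
  Overlap: { 'f' }
Conflict for C: C → C C * and C → a
  Overlap: { 'a' }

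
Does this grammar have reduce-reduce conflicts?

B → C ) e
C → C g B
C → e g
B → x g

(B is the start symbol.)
No reduce-reduce conflicts

A reduce-reduce conflict occurs when an LR(0) state has two complete items [A → α .] and [B → β .] — both call for a reduction, and with no lookahead the parser cannot choose between them.

Augment with B' → B and build the canonical LR(0) collection (I0 = CLOSURE({[B' → . B]}), then GOTO on every symbol after a dot until no new states appear). It has 11 states:
  I0: { [B → . C ) e], [B → . x g], [B' → . B], [C → . C g B], [C → . e g] }  — shift
  I1: { [B' → B .] }  — accept
  I2: { [B → C . ) e], [C → C . g B] }  — shift
  I3: { [C → e . g] }  — shift
  I4: { [B → x . g] }  — shift
  I5: { [B → x g .] }  — reduce
  I6: { [C → e g .] }  — reduce
  I7: { [B → C ) . e] }  — shift
  I8: { [B → . C ) e], [B → . x g], [C → . C g B], [C → . e g], [C → C g . B] }  — shift
  I9: { [C → C g B .] }  — reduce
  I10: { [B → C ) e .] }  — reduce

No state contains more than one complete item.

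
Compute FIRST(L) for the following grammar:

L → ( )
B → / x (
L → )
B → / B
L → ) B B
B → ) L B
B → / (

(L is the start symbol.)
{ '(', ')' }

From L → ( ):
  - '(' is a terminal: add '(' and stop
From L → ):
  - ')' is a terminal: add ')' and stop
From L → ) B B:
  - ')' is a terminal: add ')' and stop

Collecting: FIRST(L) = { '(', ')' }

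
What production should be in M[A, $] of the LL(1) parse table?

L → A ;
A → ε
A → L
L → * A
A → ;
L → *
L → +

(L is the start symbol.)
A → ε

To find M[A, $], we find productions for A where $ is in the predict set (PREDICT(N → α) = (FIRST(α) \ {ε}) ∪ (FOLLOW(N) if α ⇒* ε)).

Relevant sets:
  FIRST(L) = { '*', '+', ';' }
  FOLLOW(A) = { $, ';' }

A → ε: PREDICT = { $, ';' }
  $ is in predict set, so this production goes in M[A, $]
A → L: PREDICT = { '*', '+', ';' }
A → ;: PREDICT = { ';' }

M[A, $] = A → ε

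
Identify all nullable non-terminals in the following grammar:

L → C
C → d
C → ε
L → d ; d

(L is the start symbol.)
A non-terminal is nullable if it can derive ε (the empty string): either it has an ε-production, or it has a production whose right-hand side consists entirely of nullable non-terminals.

ε-productions: C → ε
So C is immediately nullable.
L → C: every symbol on the right is nullable, so L is nullable too.
Every non-terminal is now nullable.
Nullable = { 'C', 'L' }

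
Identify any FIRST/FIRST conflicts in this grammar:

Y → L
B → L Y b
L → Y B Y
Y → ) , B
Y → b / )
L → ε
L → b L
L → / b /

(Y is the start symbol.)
A FIRST/FIRST conflict occurs when two productions N → α and N → β for the same non-terminal have FIRST(α) ∩ FIRST(β) ≠ ∅ (with ε ∈ FIRST of a nullable right-hand side, so two nullable alternatives also conflict).

FIRST sets of the non-terminals at (or reachable through a nullable prefix from) the front of some alternative:
  FIRST(L) = { ')', '/', 'b', ε }
  FIRST(Y) = { ')', '/', 'b', ε }
  FIRST(B) = { ')', '/', 'b' }

Productions for Y:
  Y → L: FIRST = { ')', '/', 'b', ε }
  Y → ) , B: FIRST = { ')' }
  Y → b / ): FIRST = { 'b' }
Productions for L:
  L → Y B Y: FIRST = { ')', '/', 'b' }
  L → ε: FIRST = { ε }
  L → b L: FIRST = { 'b' }
  L → / b /: FIRST = { '/' }
B has only one production, so no FIRST/FIRST conflict is possible there.

Conflict for Y: Y → L and Y → ) , B
  Overlap: { ')' }
Conflict for Y: Y → L and Y → b / )
  Overlap: { 'b' }
Conflict for L: L → Y B Y and L → b L
  Overlap: { 'b' }
Conflict for L: L → Y B Y and L → / b /
  Overlap: { '/' }

Answer: Yes. Y → L / Y → ')' ',' B on { ')' }; Y → L / Y → b '/' ')' on { 'b' }; L → Y B Y / L → b L on { 'b' }; L → Y B Y / L → '/' b '/' on { '/' }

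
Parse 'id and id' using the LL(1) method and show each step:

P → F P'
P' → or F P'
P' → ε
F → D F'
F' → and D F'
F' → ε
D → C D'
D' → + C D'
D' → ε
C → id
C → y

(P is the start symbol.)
LL(1) parsing maintains a stack (initially the start symbol over $) and the input. At each step: if the stack top is a terminal, match it against the current input token; if it is a non-terminal N, replace it with the RHS of M[N, lookahead] (the unique production whose predict set contains the lookahead).

Stack is shown with the top on the left.

Stack          Input        Action
----------------------------------
P $            id and id $  output P → F P'
F P' $         id and id $  output F → D F'
D F' P' $      id and id $  output D → C D'
C D' F' P' $   id and id $  output C → id
id D' F' P' $  id and id $  match 'id'
D' F' P' $     and id $     output D' → ε
F' P' $        and id $     output F' → and D F'
and D F' P' $  and id $     match 'and'
D F' P' $      id $         output D → C D'
C D' F' P' $   id $         output C → id
id D' F' P' $  id $         match 'id'
D' F' P' $     $            output D' → ε
F' P' $        $            output F' → ε
P' $           $            output P' → ε
$              $            accept

The string is accepted.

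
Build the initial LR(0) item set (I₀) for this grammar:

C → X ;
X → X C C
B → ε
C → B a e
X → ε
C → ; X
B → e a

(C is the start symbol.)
First, augment the grammar with C' → C
I₀ = CLOSURE({ [C' → . C] }):
  [C' → . C] has the dot before C: add [C → . X ;], [C → . B a e], [C → . ; X]
  [C → . X ;] has the dot before X: add [X → . X C C], [X → .]
  [C → . B a e] has the dot before B: add [B → .], [B → . e a]
No further items can be added.

I₀ = { [B → . e a], [B → .], [C → . ; X], [C → . B a e], [C → . X ;], [C' → . C], [X → . X C C], [X → .] }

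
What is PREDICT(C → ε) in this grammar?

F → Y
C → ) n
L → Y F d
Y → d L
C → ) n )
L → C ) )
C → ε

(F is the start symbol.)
PREDICT(C → ε) = (FIRST(RHS) \ {ε}) ∪ (FOLLOW(C) if ε ∈ FIRST(RHS), i.e. RHS ⇒* ε)
The right-hand side is ε (FIRST(ε) = { ε }), so the predict set is FOLLOW(C) = { ')' }
PREDICT(C → ε) = { ')' }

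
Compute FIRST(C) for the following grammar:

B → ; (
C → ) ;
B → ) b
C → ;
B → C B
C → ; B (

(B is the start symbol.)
{ ')', ';' }

To compute FIRST(C), examine every production with C on the left-hand side, reading each right-hand side left to right until a non-nullable symbol is reached.

From C → ) ;:
  - ')' is a terminal: add ')' and stop
From C → ;:
  - ';' is a terminal: add ';' and stop
From C → ; B (:
  - ';' is a terminal: add ';' and stop

Collecting: FIRST(C) = { ')', ';' }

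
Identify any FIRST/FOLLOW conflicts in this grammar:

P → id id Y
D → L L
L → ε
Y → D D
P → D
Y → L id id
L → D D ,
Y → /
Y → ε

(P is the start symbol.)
Nullable non-terminals: D, L, P, Y.
FIRST sets used below: FIRST(D) = { ',', ε }, FIRST(L) = { ',', ε }
D has a nullable alternative but only one production, so nothing to check.

L: nullable alternative(s) L → ε; FOLLOW(L) = { $, ',', 'id' }
  L → ε: FIRST \ {ε} = { } — this is the only nullable alternative, skip
  L → D D ,: FIRST \ {ε} = { ',' } — overlaps FOLLOW(L) on { ',' }: CONFLICT

P: nullable alternative(s) P → D; FOLLOW(P) = { $ }
  P → id id Y: FIRST \ {ε} = { 'id' } — disjoint from FOLLOW(P)
  P → D: FIRST \ {ε} = { ',' } — this is the only nullable alternative, skip

Y: nullable alternative(s) Y → D D, Y → ε; FOLLOW(Y) = { $ }
  Y → D D: FIRST \ {ε} = { ',' } — disjoint from FOLLOW(Y)
  Y → L id id: FIRST \ {ε} = { ',', 'id' } — disjoint from FOLLOW(Y)
  Y → /: FIRST \ {ε} = { '/' } — disjoint from FOLLOW(Y)
  Y → ε: FIRST \ {ε} = { } — disjoint from FOLLOW(Y)

So the grammar has 1 FIRST/FOLLOW conflict (marked CONFLICT above).

Answer: Yes. L → D D ',' with FOLLOW(L) on { ',' }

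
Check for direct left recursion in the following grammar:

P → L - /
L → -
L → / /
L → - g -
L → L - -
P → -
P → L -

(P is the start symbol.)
Yes, L is left-recursive

Direct left recursion occurs when N → N α for some non-terminal N (the right-hand side begins with the left-hand side itself).

P → L - /: starts with L
L → -: starts with '-'
L → / /: starts with '/'
L → - g -: starts with '-'
L → L - -: LEFT RECURSIVE (starts with L)
P → -: starts with '-'
P → L -: starts with L

The grammar has direct left recursion on: L.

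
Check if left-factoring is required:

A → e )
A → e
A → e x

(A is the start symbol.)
Yes, A has productions with common prefix 'e'

Left-factoring is needed when two productions for the same non-terminal
share a common prefix on the right-hand side.

Productions for A:
  A → e )
  A → e
  A → e x

Found common prefix 'e' in productions for A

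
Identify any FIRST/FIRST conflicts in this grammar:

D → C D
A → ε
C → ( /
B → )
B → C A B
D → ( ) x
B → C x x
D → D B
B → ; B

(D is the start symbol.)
A FIRST/FIRST conflict occurs when two productions N → α and N → β for the same non-terminal have FIRST(α) ∩ FIRST(β) ≠ ∅ (with ε ∈ FIRST of a nullable right-hand side, so two nullable alternatives also conflict).

FIRST sets of the non-terminals at (or reachable through a nullable prefix from) the front of some alternative:
  FIRST(C) = { '(' }
  FIRST(D) = { '(' }

Productions for D:
  D → C D: FIRST = { '(' }
  D → ( ) x: FIRST = { '(' }
  D → D B: FIRST = { '(' }
Productions for B:
  B → ): FIRST = { ')' }
  B → C A B: FIRST = { '(' }
  B → C x x: FIRST = { '(' }
  B → ; B: FIRST = { ';' }
A, C have only one production, so no FIRST/FIRST conflict is possible there.

Conflict for D: D → C D and D → ( ) x
  Overlap: { '(' }
Conflict for D: D → C D and D → D B
  Overlap: { '(' }
Conflict for D: D → ( ) x and D → D B
  Overlap: { '(' }
Conflict for B: B → C A B and B → C x x
  Overlap: { '(' }

Answer: Yes. D → C D / D → '(' ')' x on { '(' }; D → C D / D → D B on { '(' }; D → '(' ')' x / D → D B on { '(' }; B → C A B / B → C x x on { '(' }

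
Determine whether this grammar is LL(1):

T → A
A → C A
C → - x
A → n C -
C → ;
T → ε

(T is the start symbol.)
A grammar is LL(1) if for each non-terminal N with multiple productions, the predict sets of those productions are pairwise disjoint, where PREDICT(N → α) = (FIRST(α) \ {ε}) ∪ (FOLLOW(N) if α ⇒* ε).

Relevant sets:
  FIRST(A) = { '-', ';', 'n' }
  FIRST(C) = { '-', ';' }
  FOLLOW(T) = { $ }

For T:
  PREDICT(T → A) = { '-', ';', 'n' }
  PREDICT(T → ε) = { $ }
For A:
  PREDICT(A → C A) = { '-', ';' }
  PREDICT(A → n C '-') = { 'n' }
For C:
  PREDICT(C → '-' x) = { '-' }
  PREDICT(C → ';') = { ';' }

All predict sets are disjoint. The grammar IS LL(1).

Answer: Yes, the grammar is LL(1).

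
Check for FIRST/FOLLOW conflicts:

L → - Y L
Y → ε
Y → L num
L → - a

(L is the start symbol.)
Yes. Y → L num with FOLLOW(Y) on { '-' }

Nullable non-terminals: Y.
FIRST sets used below: FIRST(L) = { '-' }

Y: nullable alternative(s) Y → ε; FOLLOW(Y) = { '-' }
  Y → ε: FIRST \ {ε} = { } — this is the only nullable alternative, skip
  Y → L num: FIRST \ {ε} = { '-' } — overlaps FOLLOW(Y) on { '-' }: CONFLICT

L has no nullable alternative, so no FIRST/FOLLOW check is needed there.

So the grammar has 1 FIRST/FOLLOW conflict (marked CONFLICT above).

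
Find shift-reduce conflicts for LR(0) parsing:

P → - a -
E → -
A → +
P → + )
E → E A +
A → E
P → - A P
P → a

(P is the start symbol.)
Augment with P' → P and build the canonical LR(0) collection (I0 = CLOSURE({[P' → . P]}), then GOTO on every symbol after a dot until no new states appear). It has 15 states:
  I0: { [P → . + )], [P → . - A P], [P → . - a -], [P → . a], [P' → . P] }  — shift
  I1: { [P → + . )] }  — shift
  I2: { [A → . +], [A → . E], [E → . -], [E → . E A +], [P → - . A P], [P → - . a -] }  — shift
  I3: { [P' → P .] }  — accept
  I4: { [P → a .] }  — reduce
  I5: { [A → + .] }  — reduce
  I6: { [E → - .] }  — reduce
  I7: { [P → - A . P], [P → . + )], [P → . - A P], [P → . - a -], [P → . a] }  — shift
  I8: { [A → . +], [A → . E], [A → E .], [E → . -], [E → . E A +], [E → E . A +] }  — shift, reduce
  I9: { [P → - a . -] }  — shift
  I10: { [P → - a - .] }  — reduce
  I11: { [E → E A . +] }  — shift
  I12: { [E → E A + .] }  — reduce
  I13: { [P → - A P .] }  — reduce
  I14: { [P → + ) .] }  — reduce

I8 contains reduce item [A → E .] and shift items [A → . +], [E → . -] — shift-reduce conflict.

Answer: Yes — I8: [A → E .] vs [A → . +]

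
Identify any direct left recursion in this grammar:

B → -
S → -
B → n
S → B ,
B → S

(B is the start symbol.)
No direct left recursion

B → -: starts with '-'
S → -: starts with '-'
B → n: starts with n
S → B ,: starts with B
B → S: starts with S

No direct left recursion found.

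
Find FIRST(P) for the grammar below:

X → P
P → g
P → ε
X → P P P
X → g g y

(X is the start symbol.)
From P → g:
  - g is a terminal: add 'g' and stop
From P → ε:
  - ε-production, so ε ∈ FIRST(P)

Collecting: FIRST(P) = { 'g', ε }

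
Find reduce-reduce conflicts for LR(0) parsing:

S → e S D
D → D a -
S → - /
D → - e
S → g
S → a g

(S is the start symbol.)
Augment with S' → S and build the canonical LR(0) collection (I0 = CLOSURE({[S' → . S]}), then GOTO on every symbol after a dot until no new states appear). It has 14 states:
  I0: { [S → . - /], [S → . a g], [S → . e S D], [S → . g], [S' → . S] }  — shift
  I1: { [S → - . /] }  — shift
  I2: { [S' → S .] }  — accept
  I3: { [S → a . g] }  — shift
  I4: { [S → . - /], [S → . a g], [S → . e S D], [S → . g], [S → e . S D] }  — shift
  I5: { [S → g .] }  — reduce
  I6: { [D → . - e], [D → . D a -], [S → e S . D] }  — shift
  I7: { [D → - . e] }  — shift
  I8: { [D → D . a -], [S → e S D .] }  — shift, reduce
  I9: { [D → D a . -] }  — shift
  I10: { [D → D a - .] }  — reduce
  I11: { [D → - e .] }  — reduce
  I12: { [S → a g .] }  — reduce
  I13: { [S → - / .] }  — reduce

No state contains more than one complete item.

Answer: No reduce-reduce conflicts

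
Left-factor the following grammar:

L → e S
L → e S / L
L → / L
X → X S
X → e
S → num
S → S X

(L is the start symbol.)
Left-factoring transforms A → αβ₁ | αβ₂ into A → αA' and A' → β₁ | β₂
(α is the longest common prefix among the alternatives). Repeat until
no nonterminal has two alternatives with a common prefix.

Round 1: L has alternatives sharing prefix 'e S'. Introduce L': L → e S L'
  Add: L' → ε
  Add: L' → / L

No remaining common prefixes — done.

Resulting grammar:
L → e S L'
L' → ε
L' → / L
L → / L
X → X S
X → e
S → num
S → S X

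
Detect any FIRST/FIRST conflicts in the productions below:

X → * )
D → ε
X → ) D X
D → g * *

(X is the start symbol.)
No FIRST/FIRST conflicts.

A FIRST/FIRST conflict occurs when two productions N → α and N → β for the same non-terminal have FIRST(α) ∩ FIRST(β) ≠ ∅ (with ε ∈ FIRST of a nullable right-hand side, so two nullable alternatives also conflict).

Productions for X:
  X → * ): FIRST = { '*' }
  X → ) D X: FIRST = { ')' }
Productions for D:
  D → ε: FIRST = { ε }
  D → g * *: FIRST = { 'g' }

All alternatives of each non-terminal have pairwise disjoint FIRST sets.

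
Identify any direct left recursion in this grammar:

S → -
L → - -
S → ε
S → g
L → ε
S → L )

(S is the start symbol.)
Direct left recursion occurs when N → N α for some non-terminal N (the right-hand side begins with the left-hand side itself).

S → -: starts with '-'
L → - -: starts with '-'
S → ε: starts with ε
S → g: starts with g
L → ε: starts with ε
S → L ): starts with L

No direct left recursion found.

Answer: No direct left recursion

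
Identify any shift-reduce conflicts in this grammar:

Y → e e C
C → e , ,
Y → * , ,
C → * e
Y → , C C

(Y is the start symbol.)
Augment with Y' → Y and build the canonical LR(0) collection (I0 = CLOSURE({[Y' → . Y]}), then GOTO on every symbol after a dot until no new states appear). It has 16 states:
  I0: { [Y → . * , ,], [Y → . , C C], [Y → . e e C], [Y' → . Y] }  — shift
  I1: { [Y → * . , ,] }  — shift
  I2: { [C → . * e], [C → . e , ,], [Y → , . C C] }  — shift
  I3: { [Y' → Y .] }  — accept
  I4: { [Y → e . e C] }  — shift
  I5: { [C → . * e], [C → . e , ,], [Y → e e . C] }  — shift
  I6: { [C → * . e] }  — shift
  I7: { [Y → e e C .] }  — reduce
  I8: { [C → e . , ,] }  — shift
  I9: { [C → e , . ,] }  — shift
  I10: { [C → e , , .] }  — reduce
  I11: { [C → * e .] }  — reduce
  I12: { [C → . * e], [C → . e , ,], [Y → , C . C] }  — shift
  I13: { [Y → , C C .] }  — reduce
  I14: { [Y → * , . ,] }  — shift
  I15: { [Y → * , , .] }  — reduce

No state contains both a complete item and a shift item.

Answer: No shift-reduce conflicts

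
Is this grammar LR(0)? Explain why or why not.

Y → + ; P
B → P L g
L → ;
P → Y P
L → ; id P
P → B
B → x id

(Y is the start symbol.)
No. Shift-reduce conflict between [Y → + ; P .] and [L → . ;]

Augment with Y' → Y and build the canonical LR(0) collection (I0 = CLOSURE({[Y' → . Y]}), then GOTO on every symbol after a dot until no new states appear). It has 15 states:
  I0: { [Y → . + ; P], [Y' → . Y] }  — shift
  I1: { [Y → + . ; P] }  — shift
  I2: { [Y' → Y .] }  — accept
  I3: { [B → . P L g], [B → . x id], [P → . B], [P → . Y P], [Y → + ; . P], [Y → . + ; P] }  — shift
  I4: { [P → B .] }  — reduce
  I5: { [B → P . L g], [L → . ; id P], [L → . ;], [Y → + ; P .] }  — shift, reduce
  I6: { [B → . P L g], [B → . x id], [P → . B], [P → . Y P], [P → Y . P], [Y → . + ; P] }  — shift
  I7: { [B → x . id] }  — shift
  I8: { [B → x id .] }  — reduce
  I9: { [B → P . L g], [L → . ; id P], [L → . ;], [P → Y P .] }  — shift, reduce
  I10: { [L → ; . id P], [L → ; .] }  — shift, reduce
  I11: { [B → P L . g] }  — shift
  I12: { [B → P L g .] }  — reduce
  I13: { [B → . P L g], [B → . x id], [L → ; id . P], [P → . B], [P → . Y P], [Y → . + ; P] }  — shift
  I14: { [B → P . L g], [L → . ; id P], [L → . ;], [L → ; id P .] }  — shift, reduce

Conflict in state I5:
  Shift-reduce conflict between [Y → + ; P .] and [L → . ;]
So the grammar is NOT LR(0).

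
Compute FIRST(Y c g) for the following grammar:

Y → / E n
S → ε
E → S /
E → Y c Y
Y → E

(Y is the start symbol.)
FIRST sets of the non-terminals involved (from the grammar, by fixed-point iteration):
  FIRST(Y) = { '/' }

To compute FIRST(Y c g), process the symbols left to right:
Symbol Y is a non-terminal. Add FIRST(Y) \ {ε} = { '/' }
Y is not nullable (ε ∉ FIRST(Y)), so stop here.
FIRST(Y c g) = { '/' }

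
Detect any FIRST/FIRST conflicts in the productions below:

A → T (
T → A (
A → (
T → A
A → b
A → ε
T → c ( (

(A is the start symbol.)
Yes. A → T '(' / A → '(' on { '(' }; A → T '(' / A → b on { 'b' }; T → A '(' / T → A on { '(', 'b', 'c' }; T → A '(' / T → c '(' '(' on { 'c' }; T → A / T → c '(' '(' on { 'c' }

A FIRST/FIRST conflict occurs when two productions N → α and N → β for the same non-terminal have FIRST(α) ∩ FIRST(β) ≠ ∅ (with ε ∈ FIRST of a nullable right-hand side, so two nullable alternatives also conflict).

FIRST sets of the non-terminals at (or reachable through a nullable prefix from) the front of some alternative:
  FIRST(T) = { '(', 'b', 'c', ε }
  FIRST(A) = { '(', 'b', 'c', ε }

Productions for A:
  A → T (: FIRST = { '(', 'b', 'c' }
  A → (: FIRST = { '(' }
  A → b: FIRST = { 'b' }
  A → ε: FIRST = { ε }
Productions for T:
  T → A (: FIRST = { '(', 'b', 'c' }
  T → A: FIRST = { '(', 'b', 'c', ε }
  T → c ( (: FIRST = { 'c' }

Conflict for A: A → T ( and A → (
  Overlap: { '(' }
Conflict for A: A → T ( and A → b
  Overlap: { 'b' }
Conflict for T: T → A ( and T → A
  Overlap: { '(', 'b', 'c' }
Conflict for T: T → A ( and T → c ( (
  Overlap: { 'c' }
Conflict for T: T → A and T → c ( (
  Overlap: { 'c' }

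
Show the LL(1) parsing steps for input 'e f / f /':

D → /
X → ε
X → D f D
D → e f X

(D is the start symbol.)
Stack is shown with the top on the left.

Stack    Input        Action
----------------------------
D $      e f / f / $  output D → e f X
e f X $  e f / f / $  match 'e'
f X $    f / f / $    match 'f'
X $      / f / $      output X → D f D
D f D $  / f / $      output D → /
/ f D $  / f / $      match '/'
f D $    f / $        match 'f'
D $      / $          output D → /
/ $      / $          match '/'
$        $            accept

The string is accepted.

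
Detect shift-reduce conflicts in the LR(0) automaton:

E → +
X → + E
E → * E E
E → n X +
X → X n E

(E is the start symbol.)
A shift-reduce conflict occurs when an LR(0) state has both:
  - a complete (reduce) item [A → α .] (dot at the end), and
  - a shift item [B → β . c γ] (dot before a terminal).

Augment with E' → E and build the canonical LR(0) collection (I0 = CLOSURE({[E' → . E]}), then GOTO on every symbol after a dot until no new states appear). It has 13 states:
  I0: { [E → . * E E], [E → . +], [E → . n X +], [E' → . E] }  — shift
  I1: { [E → * . E E], [E → . * E E], [E → . +], [E → . n X +] }  — shift
  I2: { [E → + .] }  — reduce
  I3: { [E' → E .] }  — accept
  I4: { [E → n . X +], [X → . + E], [X → . X n E] }  — shift
  I5: { [E → . * E E], [E → . +], [E → . n X +], [X → + . E] }  — shift
  I6: { [E → n X . +], [X → X . n E] }  — shift
  I7: { [E → n X + .] }  — reduce
  I8: { [E → . * E E], [E → . +], [E → . n X +], [X → X n . E] }  — shift
  I9: { [X → X n E .] }  — reduce
  I10: { [X → + E .] }  — reduce
  I11: { [E → * E . E], [E → . * E E], [E → . +], [E → . n X +] }  — shift
  I12: { [E → * E E .] }  — reduce

No state contains both a complete item and a shift item.

Answer: No shift-reduce conflicts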